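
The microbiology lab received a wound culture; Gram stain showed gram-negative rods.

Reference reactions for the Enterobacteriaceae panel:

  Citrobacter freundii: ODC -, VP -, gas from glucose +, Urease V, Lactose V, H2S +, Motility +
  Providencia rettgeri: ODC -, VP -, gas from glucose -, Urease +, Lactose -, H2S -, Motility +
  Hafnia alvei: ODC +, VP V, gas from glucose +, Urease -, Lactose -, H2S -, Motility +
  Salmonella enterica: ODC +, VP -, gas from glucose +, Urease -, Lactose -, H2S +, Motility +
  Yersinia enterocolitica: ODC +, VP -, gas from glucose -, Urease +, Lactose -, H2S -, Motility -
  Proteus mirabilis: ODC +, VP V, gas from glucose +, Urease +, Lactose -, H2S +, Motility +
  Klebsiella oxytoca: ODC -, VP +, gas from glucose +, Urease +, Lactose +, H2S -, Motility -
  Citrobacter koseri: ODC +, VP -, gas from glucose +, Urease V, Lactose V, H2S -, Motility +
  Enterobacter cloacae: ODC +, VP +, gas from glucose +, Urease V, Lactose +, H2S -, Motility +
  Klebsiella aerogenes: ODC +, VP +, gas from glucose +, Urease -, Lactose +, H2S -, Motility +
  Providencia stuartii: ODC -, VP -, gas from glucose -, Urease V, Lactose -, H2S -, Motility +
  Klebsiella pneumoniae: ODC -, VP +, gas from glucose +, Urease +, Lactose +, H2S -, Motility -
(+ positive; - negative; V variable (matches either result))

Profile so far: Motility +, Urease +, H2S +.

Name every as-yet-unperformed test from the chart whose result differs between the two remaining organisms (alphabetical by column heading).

Motility +: excludes Yersinia enterocolitica, Klebsiella oxytoca, Klebsiella pneumoniae — 9 left.
H2S +: excludes 6 organisms — 3 left.
Urease +: excludes Salmonella enterica — 2 left.
Two candidates remain: Citrobacter freundii and Proteus mirabilis.
  ODC: Citrobacter freundii -, Proteus mirabilis + — discriminates.
  VP: - vs V — variable for at least one, does not separate.
  gas from glucose: + vs + — same for both, does not separate.
  Lactose: V vs - — variable for at least one, does not separate.

ODC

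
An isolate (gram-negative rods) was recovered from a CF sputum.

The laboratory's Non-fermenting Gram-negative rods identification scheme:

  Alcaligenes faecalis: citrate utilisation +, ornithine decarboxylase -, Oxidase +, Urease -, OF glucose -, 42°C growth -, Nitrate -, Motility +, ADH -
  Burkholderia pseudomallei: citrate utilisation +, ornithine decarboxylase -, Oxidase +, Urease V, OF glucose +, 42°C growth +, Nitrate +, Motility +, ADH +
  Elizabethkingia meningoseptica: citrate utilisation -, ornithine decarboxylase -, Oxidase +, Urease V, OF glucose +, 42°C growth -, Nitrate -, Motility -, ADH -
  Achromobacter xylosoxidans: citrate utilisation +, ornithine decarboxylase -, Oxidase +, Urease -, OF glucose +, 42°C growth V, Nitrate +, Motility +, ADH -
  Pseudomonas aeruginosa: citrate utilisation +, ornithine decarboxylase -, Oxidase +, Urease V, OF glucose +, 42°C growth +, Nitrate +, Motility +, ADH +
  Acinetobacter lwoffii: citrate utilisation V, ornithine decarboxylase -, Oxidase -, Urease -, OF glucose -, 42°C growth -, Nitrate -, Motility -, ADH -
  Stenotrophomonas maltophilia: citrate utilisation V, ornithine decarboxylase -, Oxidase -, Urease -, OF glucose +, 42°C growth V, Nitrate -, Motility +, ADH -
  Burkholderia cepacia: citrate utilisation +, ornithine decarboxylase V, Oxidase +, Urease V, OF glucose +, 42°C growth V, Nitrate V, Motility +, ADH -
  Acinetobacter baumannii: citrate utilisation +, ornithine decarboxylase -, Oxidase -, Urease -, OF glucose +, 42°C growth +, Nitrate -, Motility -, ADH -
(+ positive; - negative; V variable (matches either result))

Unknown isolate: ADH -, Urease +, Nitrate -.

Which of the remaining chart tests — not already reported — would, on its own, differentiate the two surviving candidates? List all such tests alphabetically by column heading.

citrate utilisation, Motility

Nitrate -: excludes Burkholderia pseudomallei, Achromobacter xylosoxidans, Pseudomonas aeruginosa — 6 left.
Urease +: excludes Alcaligenes faecalis, Acinetobacter lwoffii, Stenotrophomonas maltophilia, Acinetobacter baumannii — 2 left.
ADH -: all 2 remaining candidates are consistent.
Two candidates remain: Burkholderia cepacia and Elizabethkingia meningoseptica.
  citrate utilisation: Burkholderia cepacia +, Elizabethkingia meningoseptica - — discriminates.
  ornithine decarboxylase: V vs - — variable for at least one, does not separate.
  Oxidase: + vs + — same for both, does not separate.
  OF glucose: + vs + — same for both, does not separate.
  42°C growth: V vs - — variable for at least one, does not separate.
  Motility: Burkholderia cepacia +, Elizabethkingia meningoseptica - — discriminates.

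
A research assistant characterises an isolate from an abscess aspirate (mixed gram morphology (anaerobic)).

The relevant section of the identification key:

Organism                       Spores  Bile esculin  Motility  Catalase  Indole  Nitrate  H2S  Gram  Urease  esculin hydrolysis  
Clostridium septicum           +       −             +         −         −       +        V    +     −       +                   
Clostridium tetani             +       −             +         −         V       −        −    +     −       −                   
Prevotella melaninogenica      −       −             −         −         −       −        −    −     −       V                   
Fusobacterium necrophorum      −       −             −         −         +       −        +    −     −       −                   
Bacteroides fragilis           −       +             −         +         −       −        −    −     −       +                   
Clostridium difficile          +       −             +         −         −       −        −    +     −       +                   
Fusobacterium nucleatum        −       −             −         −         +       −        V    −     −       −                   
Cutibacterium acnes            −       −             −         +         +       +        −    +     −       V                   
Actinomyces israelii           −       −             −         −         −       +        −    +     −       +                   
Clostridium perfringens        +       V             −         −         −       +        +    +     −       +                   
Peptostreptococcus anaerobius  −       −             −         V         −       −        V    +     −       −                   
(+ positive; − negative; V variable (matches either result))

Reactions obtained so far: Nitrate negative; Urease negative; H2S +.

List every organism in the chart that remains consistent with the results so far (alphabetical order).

H2S +: excludes 6 organisms — 5 left.
Nitrate −: excludes Clostridium septicum, Clostridium perfringens — 3 left.
Urease −: all 3 remaining candidates are consistent.

Fusobacterium necrophorum, Fusobacterium nucleatum, Peptostreptococcus anaerobius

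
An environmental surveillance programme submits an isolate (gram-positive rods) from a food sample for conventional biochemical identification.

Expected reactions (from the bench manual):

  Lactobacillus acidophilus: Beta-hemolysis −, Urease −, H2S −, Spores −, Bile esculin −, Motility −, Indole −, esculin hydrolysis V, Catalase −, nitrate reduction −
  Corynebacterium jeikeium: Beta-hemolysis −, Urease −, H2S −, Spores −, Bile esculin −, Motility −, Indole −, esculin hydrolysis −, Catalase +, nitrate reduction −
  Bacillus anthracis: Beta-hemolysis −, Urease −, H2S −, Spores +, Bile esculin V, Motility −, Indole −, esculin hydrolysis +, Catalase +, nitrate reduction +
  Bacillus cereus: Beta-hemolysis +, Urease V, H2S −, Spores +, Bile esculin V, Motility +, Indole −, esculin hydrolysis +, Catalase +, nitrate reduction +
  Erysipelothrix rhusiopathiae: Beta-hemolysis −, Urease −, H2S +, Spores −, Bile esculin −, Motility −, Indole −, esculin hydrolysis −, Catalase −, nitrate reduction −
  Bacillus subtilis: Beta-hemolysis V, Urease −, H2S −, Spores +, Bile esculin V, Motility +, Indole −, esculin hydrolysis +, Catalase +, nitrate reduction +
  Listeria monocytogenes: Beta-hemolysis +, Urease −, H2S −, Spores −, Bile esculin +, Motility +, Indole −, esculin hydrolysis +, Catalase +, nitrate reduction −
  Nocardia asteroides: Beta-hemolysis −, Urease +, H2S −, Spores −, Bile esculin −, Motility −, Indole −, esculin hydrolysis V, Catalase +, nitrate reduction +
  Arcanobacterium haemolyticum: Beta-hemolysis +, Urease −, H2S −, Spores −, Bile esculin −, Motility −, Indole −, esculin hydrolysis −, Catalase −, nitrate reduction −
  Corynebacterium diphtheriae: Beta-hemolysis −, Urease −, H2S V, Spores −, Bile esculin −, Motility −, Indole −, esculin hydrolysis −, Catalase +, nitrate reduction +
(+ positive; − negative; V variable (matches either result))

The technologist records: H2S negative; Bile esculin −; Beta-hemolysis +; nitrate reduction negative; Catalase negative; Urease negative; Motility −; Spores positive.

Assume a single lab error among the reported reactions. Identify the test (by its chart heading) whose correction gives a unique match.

As reported, no row in the chart matches all 8 reactions.
Reversing Spores (to −) → unique match: Arcanobacterium haemolyticum.
Reversing H2S → still no organism matches.
Reversing Motility → still no organism matches.
Reversing Catalase → still no organism matches.
Reversing Urease → still no organism matches.
Reversing nitrate reduction → still no organism matches.
Reversing Bile esculin → still no organism matches.
Reversing Beta-hemolysis → still no organism matches.

Spores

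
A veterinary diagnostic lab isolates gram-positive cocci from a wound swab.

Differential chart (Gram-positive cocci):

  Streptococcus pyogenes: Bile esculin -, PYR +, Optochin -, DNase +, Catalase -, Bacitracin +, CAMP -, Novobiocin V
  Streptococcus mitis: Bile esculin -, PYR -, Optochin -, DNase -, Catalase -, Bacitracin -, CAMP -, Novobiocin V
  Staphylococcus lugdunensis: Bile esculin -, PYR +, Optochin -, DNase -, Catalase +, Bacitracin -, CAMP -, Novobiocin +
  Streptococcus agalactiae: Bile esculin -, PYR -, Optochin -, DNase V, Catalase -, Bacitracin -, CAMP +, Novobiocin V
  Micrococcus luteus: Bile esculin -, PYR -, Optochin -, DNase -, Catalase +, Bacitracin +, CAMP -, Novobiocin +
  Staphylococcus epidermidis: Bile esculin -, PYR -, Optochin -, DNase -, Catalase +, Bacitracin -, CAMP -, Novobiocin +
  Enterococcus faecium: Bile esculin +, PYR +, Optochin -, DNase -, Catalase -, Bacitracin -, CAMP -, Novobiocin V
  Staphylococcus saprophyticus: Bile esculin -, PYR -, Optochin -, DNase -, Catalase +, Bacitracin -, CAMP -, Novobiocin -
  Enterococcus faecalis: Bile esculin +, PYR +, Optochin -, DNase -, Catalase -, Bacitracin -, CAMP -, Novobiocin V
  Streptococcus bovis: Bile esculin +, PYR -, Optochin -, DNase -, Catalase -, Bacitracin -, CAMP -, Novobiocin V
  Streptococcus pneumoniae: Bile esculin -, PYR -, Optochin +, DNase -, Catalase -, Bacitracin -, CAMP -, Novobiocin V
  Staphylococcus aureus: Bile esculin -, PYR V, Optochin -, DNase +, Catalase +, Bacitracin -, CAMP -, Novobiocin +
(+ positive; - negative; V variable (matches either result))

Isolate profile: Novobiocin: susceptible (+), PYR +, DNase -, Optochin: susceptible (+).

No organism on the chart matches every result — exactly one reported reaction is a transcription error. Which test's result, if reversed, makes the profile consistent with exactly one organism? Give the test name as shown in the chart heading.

PYR

As reported, no row in the chart matches all 4 reactions.
Reversing DNase → still no organism matches.
Reversing Novobiocin → still no organism matches.
Reversing Optochin → 3 organisms match (not unique).
Reversing PYR (to -) → unique match: Streptococcus pneumoniae.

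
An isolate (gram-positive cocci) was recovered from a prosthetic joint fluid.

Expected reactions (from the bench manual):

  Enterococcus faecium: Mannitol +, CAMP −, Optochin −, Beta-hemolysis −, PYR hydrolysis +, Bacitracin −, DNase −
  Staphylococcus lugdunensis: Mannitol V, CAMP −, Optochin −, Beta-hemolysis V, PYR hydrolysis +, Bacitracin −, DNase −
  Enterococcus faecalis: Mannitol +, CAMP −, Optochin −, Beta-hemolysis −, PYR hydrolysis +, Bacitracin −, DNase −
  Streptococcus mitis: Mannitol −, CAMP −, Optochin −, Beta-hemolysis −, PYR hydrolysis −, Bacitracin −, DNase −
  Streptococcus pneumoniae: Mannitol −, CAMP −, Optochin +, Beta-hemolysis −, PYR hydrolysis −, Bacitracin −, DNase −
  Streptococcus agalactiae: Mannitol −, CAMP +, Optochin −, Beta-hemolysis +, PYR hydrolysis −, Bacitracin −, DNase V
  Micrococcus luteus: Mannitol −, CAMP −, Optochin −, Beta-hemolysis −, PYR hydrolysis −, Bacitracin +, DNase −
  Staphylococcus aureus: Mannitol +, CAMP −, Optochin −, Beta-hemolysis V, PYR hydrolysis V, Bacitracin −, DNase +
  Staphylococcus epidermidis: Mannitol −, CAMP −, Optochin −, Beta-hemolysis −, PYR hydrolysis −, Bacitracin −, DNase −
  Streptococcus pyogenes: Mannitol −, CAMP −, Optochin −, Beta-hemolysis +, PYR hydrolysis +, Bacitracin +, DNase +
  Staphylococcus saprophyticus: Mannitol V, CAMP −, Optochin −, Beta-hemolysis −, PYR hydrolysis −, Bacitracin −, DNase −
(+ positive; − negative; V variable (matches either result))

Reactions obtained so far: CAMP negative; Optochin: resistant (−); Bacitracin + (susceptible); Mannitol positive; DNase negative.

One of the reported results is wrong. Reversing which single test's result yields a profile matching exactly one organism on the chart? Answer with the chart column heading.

As reported, no row in the chart matches all 5 reactions.
Reversing CAMP → still no organism matches.
Reversing Mannitol (to −) → unique match: Micrococcus luteus.
Reversing Optochin → still no organism matches.
Reversing Bacitracin → 4 organisms match (not unique).
Reversing DNase → still no organism matches.

Mannitol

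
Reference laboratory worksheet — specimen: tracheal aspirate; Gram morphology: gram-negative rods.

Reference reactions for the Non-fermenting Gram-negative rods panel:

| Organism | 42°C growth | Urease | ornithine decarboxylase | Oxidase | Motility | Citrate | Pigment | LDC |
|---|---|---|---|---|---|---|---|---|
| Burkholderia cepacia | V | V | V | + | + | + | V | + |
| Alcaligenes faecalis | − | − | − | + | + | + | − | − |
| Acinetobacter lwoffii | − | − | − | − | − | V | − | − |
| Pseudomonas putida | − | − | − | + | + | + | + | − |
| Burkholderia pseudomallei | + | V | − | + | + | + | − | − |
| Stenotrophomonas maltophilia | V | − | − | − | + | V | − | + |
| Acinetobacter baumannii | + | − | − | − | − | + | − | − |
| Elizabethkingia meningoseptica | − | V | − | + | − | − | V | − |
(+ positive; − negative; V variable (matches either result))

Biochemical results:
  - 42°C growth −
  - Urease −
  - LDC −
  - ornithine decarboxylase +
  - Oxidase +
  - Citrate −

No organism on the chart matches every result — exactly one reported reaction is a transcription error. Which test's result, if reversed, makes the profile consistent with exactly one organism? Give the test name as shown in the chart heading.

As reported, no row in the chart matches all 6 reactions.
Reversing Citrate → still no organism matches.
Reversing Oxidase → still no organism matches.
Reversing ornithine decarboxylase (to −) → unique match: Elizabethkingia meningoseptica.
Reversing Urease → still no organism matches.
Reversing LDC → still no organism matches.
Reversing 42°C growth → still no organism matches.

ornithine decarboxylase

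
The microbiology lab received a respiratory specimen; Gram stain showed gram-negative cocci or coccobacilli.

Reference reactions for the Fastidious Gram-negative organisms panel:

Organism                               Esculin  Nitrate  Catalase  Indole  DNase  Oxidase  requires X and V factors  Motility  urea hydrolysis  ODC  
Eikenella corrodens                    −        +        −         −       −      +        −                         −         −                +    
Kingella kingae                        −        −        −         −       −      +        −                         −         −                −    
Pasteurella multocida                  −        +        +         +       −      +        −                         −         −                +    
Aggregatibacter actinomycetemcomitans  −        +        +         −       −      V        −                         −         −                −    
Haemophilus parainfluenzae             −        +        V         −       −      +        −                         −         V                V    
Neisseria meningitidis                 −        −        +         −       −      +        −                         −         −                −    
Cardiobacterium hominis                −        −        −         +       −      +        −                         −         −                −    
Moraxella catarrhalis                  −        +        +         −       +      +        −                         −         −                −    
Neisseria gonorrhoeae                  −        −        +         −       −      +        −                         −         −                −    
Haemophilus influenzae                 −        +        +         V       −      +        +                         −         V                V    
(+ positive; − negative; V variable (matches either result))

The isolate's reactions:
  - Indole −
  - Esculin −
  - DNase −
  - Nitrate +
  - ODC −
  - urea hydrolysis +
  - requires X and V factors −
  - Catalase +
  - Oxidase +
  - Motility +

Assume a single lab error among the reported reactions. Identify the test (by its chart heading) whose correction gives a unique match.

Motility

As reported, no row in the chart matches all 10 reactions.
Reversing Nitrate → still no organism matches.
Reversing DNase → still no organism matches.
Reversing requires X and V factors → still no organism matches.
Reversing Esculin → still no organism matches.
Reversing Catalase → still no organism matches.
Reversing urea hydrolysis → still no organism matches.
Reversing Indole → still no organism matches.
Reversing Oxidase → still no organism matches.
Reversing ODC → still no organism matches.
Reversing Motility (to −) → unique match: Haemophilus parainfluenzae.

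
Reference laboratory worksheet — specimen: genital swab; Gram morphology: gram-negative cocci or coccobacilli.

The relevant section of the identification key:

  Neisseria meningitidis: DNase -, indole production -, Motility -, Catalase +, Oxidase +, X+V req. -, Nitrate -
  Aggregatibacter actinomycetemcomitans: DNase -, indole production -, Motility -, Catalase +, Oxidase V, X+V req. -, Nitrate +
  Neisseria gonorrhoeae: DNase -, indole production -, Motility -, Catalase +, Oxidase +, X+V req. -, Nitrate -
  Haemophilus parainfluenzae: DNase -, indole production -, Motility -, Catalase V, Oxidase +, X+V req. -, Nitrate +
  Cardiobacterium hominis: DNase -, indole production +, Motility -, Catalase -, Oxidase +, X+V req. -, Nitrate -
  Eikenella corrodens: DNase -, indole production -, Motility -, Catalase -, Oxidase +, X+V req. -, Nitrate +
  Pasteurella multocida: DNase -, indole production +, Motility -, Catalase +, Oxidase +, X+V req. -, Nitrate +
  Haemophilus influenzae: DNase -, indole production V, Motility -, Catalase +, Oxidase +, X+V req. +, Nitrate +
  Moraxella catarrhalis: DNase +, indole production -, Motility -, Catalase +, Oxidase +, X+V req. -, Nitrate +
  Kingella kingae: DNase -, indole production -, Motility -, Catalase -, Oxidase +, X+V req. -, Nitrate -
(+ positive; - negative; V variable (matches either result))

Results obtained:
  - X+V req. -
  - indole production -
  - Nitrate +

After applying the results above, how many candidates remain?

4

X+V req. -: excludes Haemophilus influenzae — 9 left.
indole production -: excludes Cardiobacterium hominis, Pasteurella multocida — 7 left.
Nitrate +: excludes Neisseria meningitidis, Neisseria gonorrhoeae, Kingella kingae — 4 left.
Still consistent: Aggregatibacter actinomycetemcomitans, Eikenella corrodens, Haemophilus parainfluenzae, Moraxella catarrhalis.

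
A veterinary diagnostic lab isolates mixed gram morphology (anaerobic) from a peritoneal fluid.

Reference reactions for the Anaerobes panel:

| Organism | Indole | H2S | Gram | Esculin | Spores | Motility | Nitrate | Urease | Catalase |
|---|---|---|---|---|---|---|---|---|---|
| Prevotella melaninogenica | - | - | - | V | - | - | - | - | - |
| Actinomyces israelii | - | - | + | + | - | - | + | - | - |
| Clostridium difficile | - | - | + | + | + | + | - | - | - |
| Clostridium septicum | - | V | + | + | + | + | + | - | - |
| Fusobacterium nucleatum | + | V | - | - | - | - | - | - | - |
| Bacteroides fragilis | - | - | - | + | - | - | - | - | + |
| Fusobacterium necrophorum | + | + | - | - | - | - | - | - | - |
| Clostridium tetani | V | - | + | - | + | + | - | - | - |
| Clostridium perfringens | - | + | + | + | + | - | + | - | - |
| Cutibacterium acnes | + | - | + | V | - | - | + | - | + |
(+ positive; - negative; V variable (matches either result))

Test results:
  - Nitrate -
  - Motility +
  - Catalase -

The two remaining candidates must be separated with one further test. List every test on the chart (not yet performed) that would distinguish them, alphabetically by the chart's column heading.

Esculin

Motility +: excludes 7 organisms — 3 left.
Catalase -: all 3 remaining candidates are consistent.
Nitrate -: excludes Clostridium septicum — 2 left.
Two candidates remain: Clostridium difficile and Clostridium tetani.
  Indole: - vs V — variable for at least one, does not separate.
  H2S: - vs - — same for both, does not separate.
  Gram: + vs + — same for both, does not separate.
  Esculin: Clostridium difficile +, Clostridium tetani - — discriminates.
  Spores: + vs + — same for both, does not separate.
  Urease: - vs - — same for both, does not separate.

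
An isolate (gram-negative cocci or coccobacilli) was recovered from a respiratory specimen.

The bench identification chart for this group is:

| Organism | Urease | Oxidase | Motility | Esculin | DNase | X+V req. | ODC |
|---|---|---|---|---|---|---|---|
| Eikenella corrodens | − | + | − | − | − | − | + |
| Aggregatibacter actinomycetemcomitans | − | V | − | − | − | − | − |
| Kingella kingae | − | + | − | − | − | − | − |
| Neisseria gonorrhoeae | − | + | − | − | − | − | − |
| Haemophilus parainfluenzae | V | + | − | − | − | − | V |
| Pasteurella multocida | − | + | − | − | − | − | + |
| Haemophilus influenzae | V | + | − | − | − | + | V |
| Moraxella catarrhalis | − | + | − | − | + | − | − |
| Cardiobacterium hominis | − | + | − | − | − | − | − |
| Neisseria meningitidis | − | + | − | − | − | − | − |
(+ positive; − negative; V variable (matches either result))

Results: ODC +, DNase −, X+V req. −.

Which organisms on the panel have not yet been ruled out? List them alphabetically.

Eikenella corrodens, Haemophilus parainfluenzae, Pasteurella multocida

X+V req. −: excludes Haemophilus influenzae — 9 left.
ODC +: excludes 6 organisms — 3 left.
DNase −: all 3 remaining candidates are consistent.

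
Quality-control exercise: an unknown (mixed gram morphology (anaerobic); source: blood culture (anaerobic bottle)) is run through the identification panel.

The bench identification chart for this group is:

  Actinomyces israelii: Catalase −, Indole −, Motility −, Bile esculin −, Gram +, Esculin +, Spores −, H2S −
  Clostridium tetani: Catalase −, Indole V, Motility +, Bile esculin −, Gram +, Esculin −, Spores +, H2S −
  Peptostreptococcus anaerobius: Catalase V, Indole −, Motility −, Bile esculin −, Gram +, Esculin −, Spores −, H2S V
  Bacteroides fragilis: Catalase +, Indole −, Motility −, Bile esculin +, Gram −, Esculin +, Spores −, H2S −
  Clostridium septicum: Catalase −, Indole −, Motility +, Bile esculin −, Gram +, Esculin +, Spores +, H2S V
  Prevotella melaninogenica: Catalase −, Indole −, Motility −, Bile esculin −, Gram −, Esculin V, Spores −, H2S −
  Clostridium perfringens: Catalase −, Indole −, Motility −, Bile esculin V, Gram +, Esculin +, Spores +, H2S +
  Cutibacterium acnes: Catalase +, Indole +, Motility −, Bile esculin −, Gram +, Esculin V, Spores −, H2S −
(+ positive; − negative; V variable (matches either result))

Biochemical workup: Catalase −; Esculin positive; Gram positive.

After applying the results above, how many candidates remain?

Catalase −: excludes Bacteroides fragilis, Cutibacterium acnes — 6 left.
Gram +: excludes Prevotella melaninogenica — 5 left.
Esculin +: excludes Clostridium tetani, Peptostreptococcus anaerobius — 3 left.
Still consistent: Actinomyces israelii, Clostridium perfringens, Clostridium septicum.

3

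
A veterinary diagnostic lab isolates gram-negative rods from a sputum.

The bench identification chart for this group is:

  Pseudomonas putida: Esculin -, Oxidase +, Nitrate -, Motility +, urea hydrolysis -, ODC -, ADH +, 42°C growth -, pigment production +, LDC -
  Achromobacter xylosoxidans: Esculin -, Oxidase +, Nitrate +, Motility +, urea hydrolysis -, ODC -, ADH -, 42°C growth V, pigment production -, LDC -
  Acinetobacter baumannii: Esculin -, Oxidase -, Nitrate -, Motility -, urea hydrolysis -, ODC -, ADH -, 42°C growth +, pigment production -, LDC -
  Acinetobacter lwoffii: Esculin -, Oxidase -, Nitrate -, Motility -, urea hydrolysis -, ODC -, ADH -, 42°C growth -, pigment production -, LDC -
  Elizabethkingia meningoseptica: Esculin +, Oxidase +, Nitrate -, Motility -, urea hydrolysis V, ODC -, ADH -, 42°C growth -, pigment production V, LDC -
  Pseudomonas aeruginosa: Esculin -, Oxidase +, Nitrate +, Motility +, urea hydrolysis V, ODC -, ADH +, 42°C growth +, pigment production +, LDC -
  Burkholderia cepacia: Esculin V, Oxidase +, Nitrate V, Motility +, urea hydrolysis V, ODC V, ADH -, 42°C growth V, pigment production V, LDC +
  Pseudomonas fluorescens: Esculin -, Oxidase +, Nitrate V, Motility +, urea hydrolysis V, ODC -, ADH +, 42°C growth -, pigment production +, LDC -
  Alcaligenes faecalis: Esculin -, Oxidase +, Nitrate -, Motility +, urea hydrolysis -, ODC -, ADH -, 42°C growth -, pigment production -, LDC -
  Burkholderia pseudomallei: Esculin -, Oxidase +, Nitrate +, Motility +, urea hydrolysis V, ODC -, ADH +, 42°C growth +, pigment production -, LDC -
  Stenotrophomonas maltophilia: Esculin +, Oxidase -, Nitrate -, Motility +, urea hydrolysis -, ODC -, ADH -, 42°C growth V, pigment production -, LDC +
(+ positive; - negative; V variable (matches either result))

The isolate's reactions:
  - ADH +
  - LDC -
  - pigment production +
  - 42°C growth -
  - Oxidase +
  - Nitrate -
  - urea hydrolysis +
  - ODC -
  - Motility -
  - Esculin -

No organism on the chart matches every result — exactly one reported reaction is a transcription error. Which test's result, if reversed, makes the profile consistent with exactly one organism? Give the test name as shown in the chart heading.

As reported, no row in the chart matches all 10 reactions.
Reversing Esculin → still no organism matches.
Reversing ADH → still no organism matches.
Reversing Oxidase → still no organism matches.
Reversing LDC → still no organism matches.
Reversing pigment production → still no organism matches.
Reversing Nitrate → still no organism matches.
Reversing Motility (to +) → unique match: Pseudomonas fluorescens.
Reversing 42°C growth → still no organism matches.
Reversing ODC → still no organism matches.
Reversing urea hydrolysis → still no organism matches.

Motility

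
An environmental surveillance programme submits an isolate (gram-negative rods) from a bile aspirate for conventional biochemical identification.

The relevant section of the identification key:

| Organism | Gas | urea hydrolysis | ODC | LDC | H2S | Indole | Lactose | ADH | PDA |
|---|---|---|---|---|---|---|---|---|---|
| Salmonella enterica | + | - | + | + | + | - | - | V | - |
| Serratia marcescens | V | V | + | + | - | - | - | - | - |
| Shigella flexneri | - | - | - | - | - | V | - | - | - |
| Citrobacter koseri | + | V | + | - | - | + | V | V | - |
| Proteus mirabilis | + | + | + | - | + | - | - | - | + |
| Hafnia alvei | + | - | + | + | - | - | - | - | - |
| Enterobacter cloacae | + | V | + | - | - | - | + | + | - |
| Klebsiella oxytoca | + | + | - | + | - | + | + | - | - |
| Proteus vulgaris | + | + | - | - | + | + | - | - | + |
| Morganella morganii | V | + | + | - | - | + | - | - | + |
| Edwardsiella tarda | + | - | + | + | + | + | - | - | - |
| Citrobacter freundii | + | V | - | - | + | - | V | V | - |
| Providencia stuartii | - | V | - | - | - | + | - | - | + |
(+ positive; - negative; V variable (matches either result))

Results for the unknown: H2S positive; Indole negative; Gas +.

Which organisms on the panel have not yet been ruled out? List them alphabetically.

H2S +: excludes 8 organisms — 5 left.
Gas +: all 5 remaining candidates are consistent.
Indole -: excludes Proteus vulgaris, Edwardsiella tarda — 3 left.

Citrobacter freundii, Proteus mirabilis, Salmonella enterica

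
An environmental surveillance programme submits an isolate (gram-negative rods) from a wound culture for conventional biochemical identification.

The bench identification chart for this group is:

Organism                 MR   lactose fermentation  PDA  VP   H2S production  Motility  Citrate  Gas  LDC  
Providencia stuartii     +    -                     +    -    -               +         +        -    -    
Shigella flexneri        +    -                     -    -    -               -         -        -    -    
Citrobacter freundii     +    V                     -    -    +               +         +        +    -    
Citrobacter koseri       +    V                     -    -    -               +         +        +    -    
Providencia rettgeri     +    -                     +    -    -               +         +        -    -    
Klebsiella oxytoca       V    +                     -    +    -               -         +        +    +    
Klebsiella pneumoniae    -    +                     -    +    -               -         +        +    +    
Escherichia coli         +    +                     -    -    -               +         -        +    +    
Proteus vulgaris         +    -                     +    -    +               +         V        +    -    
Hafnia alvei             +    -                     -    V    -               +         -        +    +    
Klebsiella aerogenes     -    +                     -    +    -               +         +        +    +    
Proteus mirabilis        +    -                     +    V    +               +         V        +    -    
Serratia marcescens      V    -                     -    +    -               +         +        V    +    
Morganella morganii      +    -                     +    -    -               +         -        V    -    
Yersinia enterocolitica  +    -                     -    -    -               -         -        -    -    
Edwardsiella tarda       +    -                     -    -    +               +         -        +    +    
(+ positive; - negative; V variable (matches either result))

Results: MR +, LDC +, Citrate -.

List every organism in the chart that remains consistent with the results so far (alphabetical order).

Edwardsiella tarda, Escherichia coli, Hafnia alvei

MR +: excludes Klebsiella pneumoniae, Klebsiella aerogenes — 14 left.
LDC +: excludes 9 organisms — 5 left.
Citrate -: excludes Klebsiella oxytoca, Serratia marcescens — 3 left.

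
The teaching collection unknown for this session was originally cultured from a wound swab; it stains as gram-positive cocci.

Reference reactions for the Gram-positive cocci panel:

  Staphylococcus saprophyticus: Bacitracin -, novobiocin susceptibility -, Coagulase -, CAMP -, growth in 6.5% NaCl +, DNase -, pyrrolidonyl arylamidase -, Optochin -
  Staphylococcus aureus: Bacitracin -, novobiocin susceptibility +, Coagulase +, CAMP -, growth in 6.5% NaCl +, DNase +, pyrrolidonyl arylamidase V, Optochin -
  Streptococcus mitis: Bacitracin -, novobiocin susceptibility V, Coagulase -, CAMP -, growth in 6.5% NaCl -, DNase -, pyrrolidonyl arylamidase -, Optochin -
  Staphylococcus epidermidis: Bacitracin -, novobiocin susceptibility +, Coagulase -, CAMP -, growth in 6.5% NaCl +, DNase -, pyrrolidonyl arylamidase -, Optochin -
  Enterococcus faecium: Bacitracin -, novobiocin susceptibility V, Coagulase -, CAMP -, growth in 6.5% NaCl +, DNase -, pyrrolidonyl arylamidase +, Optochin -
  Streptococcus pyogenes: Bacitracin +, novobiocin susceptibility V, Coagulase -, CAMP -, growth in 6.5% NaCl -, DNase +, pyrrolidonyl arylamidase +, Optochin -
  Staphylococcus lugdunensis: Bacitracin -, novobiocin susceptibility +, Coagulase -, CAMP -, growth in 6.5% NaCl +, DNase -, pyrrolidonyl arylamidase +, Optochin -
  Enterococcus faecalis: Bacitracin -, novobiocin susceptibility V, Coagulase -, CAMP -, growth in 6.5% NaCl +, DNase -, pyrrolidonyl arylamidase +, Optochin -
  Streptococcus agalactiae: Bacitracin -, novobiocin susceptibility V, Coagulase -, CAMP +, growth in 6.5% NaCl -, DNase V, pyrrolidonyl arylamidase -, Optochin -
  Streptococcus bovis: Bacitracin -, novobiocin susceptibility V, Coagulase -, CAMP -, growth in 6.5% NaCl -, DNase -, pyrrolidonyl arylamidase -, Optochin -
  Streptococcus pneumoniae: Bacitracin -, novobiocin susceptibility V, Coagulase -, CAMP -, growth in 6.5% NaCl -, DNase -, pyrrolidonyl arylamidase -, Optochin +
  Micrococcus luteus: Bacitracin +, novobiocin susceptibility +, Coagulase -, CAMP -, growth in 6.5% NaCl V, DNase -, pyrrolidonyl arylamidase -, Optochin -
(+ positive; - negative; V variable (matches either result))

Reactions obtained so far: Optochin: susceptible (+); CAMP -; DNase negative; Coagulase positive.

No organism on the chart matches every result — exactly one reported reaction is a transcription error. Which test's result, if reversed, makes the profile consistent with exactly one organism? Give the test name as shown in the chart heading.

Coagulase

As reported, no row in the chart matches all 4 reactions.
Reversing CAMP → still no organism matches.
Reversing Coagulase (to -) → unique match: Streptococcus pneumoniae.
Reversing DNase → still no organism matches.
Reversing Optochin → still no organism matches.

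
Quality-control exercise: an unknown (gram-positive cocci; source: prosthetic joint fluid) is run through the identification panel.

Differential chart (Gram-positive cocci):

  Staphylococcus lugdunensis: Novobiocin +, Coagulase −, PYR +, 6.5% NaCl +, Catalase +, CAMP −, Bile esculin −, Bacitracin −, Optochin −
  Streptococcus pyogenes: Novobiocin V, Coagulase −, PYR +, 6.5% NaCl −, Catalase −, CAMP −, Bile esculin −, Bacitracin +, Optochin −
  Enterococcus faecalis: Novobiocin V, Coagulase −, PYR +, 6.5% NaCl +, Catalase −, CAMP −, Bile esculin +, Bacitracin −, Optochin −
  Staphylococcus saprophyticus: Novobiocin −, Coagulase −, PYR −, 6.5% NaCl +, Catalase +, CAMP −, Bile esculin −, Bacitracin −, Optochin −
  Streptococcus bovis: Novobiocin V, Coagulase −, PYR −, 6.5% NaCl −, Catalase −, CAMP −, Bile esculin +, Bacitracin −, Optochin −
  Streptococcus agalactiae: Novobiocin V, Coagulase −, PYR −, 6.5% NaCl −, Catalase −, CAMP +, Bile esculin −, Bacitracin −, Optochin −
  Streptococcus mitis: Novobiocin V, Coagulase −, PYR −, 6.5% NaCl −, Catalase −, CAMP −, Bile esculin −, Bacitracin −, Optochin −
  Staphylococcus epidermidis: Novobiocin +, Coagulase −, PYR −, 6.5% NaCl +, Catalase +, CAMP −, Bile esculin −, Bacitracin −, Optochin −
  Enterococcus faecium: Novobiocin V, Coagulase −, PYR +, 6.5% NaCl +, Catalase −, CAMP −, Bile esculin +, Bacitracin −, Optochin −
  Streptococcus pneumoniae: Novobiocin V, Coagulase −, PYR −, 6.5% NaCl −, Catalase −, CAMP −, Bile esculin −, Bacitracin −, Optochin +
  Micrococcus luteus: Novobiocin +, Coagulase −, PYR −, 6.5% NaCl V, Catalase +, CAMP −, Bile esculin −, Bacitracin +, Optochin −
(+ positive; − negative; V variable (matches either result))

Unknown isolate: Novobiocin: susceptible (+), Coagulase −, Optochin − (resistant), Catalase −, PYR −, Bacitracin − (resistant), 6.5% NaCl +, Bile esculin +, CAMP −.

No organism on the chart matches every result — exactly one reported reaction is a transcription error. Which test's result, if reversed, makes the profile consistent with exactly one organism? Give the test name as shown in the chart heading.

As reported, no row in the chart matches all 9 reactions.
Reversing Novobiocin → still no organism matches.
Reversing 6.5% NaCl (to −) → unique match: Streptococcus bovis.
Reversing Bacitracin → still no organism matches.
Reversing Coagulase → still no organism matches.
Reversing CAMP → still no organism matches.
Reversing Catalase → still no organism matches.
Reversing PYR → 2 organisms match (not unique).
Reversing Bile esculin → still no organism matches.
Reversing Optochin → still no organism matches.

6.5% NaCl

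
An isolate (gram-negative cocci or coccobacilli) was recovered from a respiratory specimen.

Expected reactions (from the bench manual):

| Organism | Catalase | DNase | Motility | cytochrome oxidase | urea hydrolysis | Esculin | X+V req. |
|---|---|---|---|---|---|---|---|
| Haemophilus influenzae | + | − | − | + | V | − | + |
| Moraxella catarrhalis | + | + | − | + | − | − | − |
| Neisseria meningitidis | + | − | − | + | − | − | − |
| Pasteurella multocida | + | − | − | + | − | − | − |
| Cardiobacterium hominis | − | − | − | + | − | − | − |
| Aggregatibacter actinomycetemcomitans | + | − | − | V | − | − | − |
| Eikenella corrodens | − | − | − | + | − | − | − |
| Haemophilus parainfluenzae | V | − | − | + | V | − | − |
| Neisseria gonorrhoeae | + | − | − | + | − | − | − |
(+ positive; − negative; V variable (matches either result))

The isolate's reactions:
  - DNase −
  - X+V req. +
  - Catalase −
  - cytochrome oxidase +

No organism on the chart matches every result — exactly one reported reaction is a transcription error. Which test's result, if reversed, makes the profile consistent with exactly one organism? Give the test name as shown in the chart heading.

As reported, no row in the chart matches all 4 reactions.
Reversing DNase → still no organism matches.
Reversing cytochrome oxidase → still no organism matches.
Reversing Catalase (to +) → unique match: Haemophilus influenzae.
Reversing X+V req. → 3 organisms match (not unique).

Catalase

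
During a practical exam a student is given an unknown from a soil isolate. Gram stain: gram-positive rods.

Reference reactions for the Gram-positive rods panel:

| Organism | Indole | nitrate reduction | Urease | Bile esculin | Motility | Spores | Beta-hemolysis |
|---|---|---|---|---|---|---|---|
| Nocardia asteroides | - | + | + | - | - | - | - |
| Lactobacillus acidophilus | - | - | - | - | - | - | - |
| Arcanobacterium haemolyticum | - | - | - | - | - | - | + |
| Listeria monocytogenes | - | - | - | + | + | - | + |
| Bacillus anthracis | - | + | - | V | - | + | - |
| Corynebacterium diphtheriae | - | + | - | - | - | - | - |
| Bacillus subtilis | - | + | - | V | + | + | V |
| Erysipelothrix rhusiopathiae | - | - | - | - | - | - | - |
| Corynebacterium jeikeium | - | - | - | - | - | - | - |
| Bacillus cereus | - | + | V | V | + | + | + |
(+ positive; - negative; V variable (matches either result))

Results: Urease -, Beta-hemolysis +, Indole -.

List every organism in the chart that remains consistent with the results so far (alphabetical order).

Beta-hemolysis +: excludes 6 organisms — 4 left.
Indole -: all 4 remaining candidates are consistent.
Urease -: all 4 remaining candidates are consistent.

Arcanobacterium haemolyticum, Bacillus cereus, Bacillus subtilis, Listeria monocytogenes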